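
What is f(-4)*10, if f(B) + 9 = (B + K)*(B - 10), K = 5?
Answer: -230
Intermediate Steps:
f(B) = -9 + (-10 + B)*(5 + B) (f(B) = -9 + (B + 5)*(B - 10) = -9 + (5 + B)*(-10 + B) = -9 + (-10 + B)*(5 + B))
f(-4)*10 = (-59 + (-4)² - 5*(-4))*10 = (-59 + 16 + 20)*10 = -23*10 = -230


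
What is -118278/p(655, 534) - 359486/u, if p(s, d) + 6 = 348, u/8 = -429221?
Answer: -11278229647/32620796 ≈ -345.74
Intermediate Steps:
u = -3433768 (u = 8*(-429221) = -3433768)
p(s, d) = 342 (p(s, d) = -6 + 348 = 342)
-118278/p(655, 534) - 359486/u = -118278/342 - 359486/(-3433768) = -118278*1/342 - 359486*(-1/3433768) = -6571/19 + 179743/1716884 = -11278229647/32620796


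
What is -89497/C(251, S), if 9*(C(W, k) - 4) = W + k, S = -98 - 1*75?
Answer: -268491/38 ≈ -7065.6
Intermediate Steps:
S = -173 (S = -98 - 75 = -173)
C(W, k) = 4 + W/9 + k/9 (C(W, k) = 4 + (W + k)/9 = 4 + (W/9 + k/9) = 4 + W/9 + k/9)
-89497/C(251, S) = -89497/(4 + (1/9)*251 + (1/9)*(-173)) = -89497/(4 + 251/9 - 173/9) = -89497/38/3 = -89497*3/38 = -268491/38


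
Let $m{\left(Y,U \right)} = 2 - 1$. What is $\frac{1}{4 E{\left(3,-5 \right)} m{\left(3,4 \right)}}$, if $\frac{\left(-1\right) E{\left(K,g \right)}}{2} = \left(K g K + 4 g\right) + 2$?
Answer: $\frac{1}{504} \approx 0.0019841$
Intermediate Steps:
$m{\left(Y,U \right)} = 1$
$E{\left(K,g \right)} = -4 - 8 g - 2 g K^{2}$ ($E{\left(K,g \right)} = - 2 \left(\left(K g K + 4 g\right) + 2\right) = - 2 \left(\left(g K^{2} + 4 g\right) + 2\right) = - 2 \left(\left(4 g + g K^{2}\right) + 2\right) = - 2 \left(2 + 4 g + g K^{2}\right) = -4 - 8 g - 2 g K^{2}$)
$\frac{1}{4 E{\left(3,-5 \right)} m{\left(3,4 \right)}} = \frac{1}{4 \left(-4 - -40 - - 10 \cdot 3^{2}\right) 1} = \frac{1}{4 \left(-4 + 40 - \left(-10\right) 9\right) 1} = \frac{1}{4 \left(-4 + 40 + 90\right) 1} = \frac{1}{4 \cdot 126 \cdot 1} = \frac{1}{504 \cdot 1} = \frac{1}{504}$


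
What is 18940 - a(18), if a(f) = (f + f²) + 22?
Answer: 18576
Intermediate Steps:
a(f) = 22 + f + f²
18940 - a(18) = 18940 - (22 + 18 + 18²) = 18940 - (22 + 18 + 324) = 18940 - 1*364 = 18940 - 364 = 18576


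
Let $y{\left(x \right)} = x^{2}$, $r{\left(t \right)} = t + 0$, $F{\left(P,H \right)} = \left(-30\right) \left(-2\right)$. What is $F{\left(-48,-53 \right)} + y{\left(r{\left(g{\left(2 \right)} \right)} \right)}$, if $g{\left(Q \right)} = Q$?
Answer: $64$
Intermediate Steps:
$F{\left(P,H \right)} = 60$
$r{\left(t \right)} = t$
$F{\left(-48,-53 \right)} + y{\left(r{\left(g{\left(2 \right)} \right)} \right)} = 60 + 2^{2} = 60 + 4 = 64$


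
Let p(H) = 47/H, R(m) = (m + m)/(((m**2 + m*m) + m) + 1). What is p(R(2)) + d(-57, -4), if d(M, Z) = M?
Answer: 289/4 ≈ 72.250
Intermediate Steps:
R(m) = 2*m/(1 + m + 2*m**2) (R(m) = (2*m)/(((m**2 + m**2) + m) + 1) = (2*m)/((2*m**2 + m) + 1) = (2*m)/((m + 2*m**2) + 1) = (2*m)/(1 + m + 2*m**2) = 2*m/(1 + m + 2*m**2))
p(R(2)) + d(-57, -4) = 47/((2*2/(1 + 2 + 2*2**2))) - 57 = 47/((2*2/(1 + 2 + 2*4))) - 57 = 47/((2*2/(1 + 2 + 8))) - 57 = 47/((2*2/11)) - 57 = 47/((2*2*(1/11))) - 57 = 47/(4/11) - 57 = 47*(11/4) - 57 = 517/4 - 57 = 289/4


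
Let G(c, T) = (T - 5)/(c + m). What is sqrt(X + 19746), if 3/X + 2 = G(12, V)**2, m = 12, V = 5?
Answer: sqrt(78978)/2 ≈ 140.52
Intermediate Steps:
G(c, T) = (-5 + T)/(12 + c) (G(c, T) = (T - 5)/(c + 12) = (-5 + T)/(12 + c))
X = -3/2 (X = 3/(-2 + ((-5 + 5)/(12 + 12))**2) = 3/(-2 + (0/24)**2) = 3/(-2 + ((1/24)*0)**2) = 3/(-2 + 0**2) = 3/(-2 + 0) = 3/(-2) = 3*(-1/2) = -3/2 ≈ -1.5000)
sqrt(X + 19746) = sqrt(-3/2 + 19746) = sqrt(39489/2) = sqrt(78978)/2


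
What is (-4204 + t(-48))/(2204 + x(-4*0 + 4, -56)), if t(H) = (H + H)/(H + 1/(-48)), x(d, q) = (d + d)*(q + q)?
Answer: -2421403/753735 ≈ -3.2125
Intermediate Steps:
x(d, q) = 4*d*q (x(d, q) = (2*d)*(2*q) = 4*d*q)
t(H) = 2*H/(-1/48 + H) (t(H) = (2*H)/(H - 1/48) = (2*H)/(-1/48 + H) = 2*H/(-1/48 + H))
(-4204 + t(-48))/(2204 + x(-4*0 + 4, -56)) = (-4204 + 96*(-48)/(-1 + 48*(-48)))/(2204 + 4*(-4*0 + 4)*(-56)) = (-4204 + 96*(-48)/(-1 - 2304))/(2204 + 4*(0 + 4)*(-56)) = (-4204 + 96*(-48)/(-2305))/(2204 + 4*4*(-56)) = (-4204 + 96*(-48)*(-1/2305))/(2204 - 896) = (-4204 + 4608/2305)/1308 = -9685612/2305*1/1308 = -2421403/753735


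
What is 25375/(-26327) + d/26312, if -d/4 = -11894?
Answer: 10444042/12369929 ≈ 0.84431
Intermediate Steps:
d = 47576 (d = -4*(-11894) = 47576)
25375/(-26327) + d/26312 = 25375/(-26327) + 47576/26312 = 25375*(-1/26327) + 47576*(1/26312) = -3625/3761 + 5947/3289 = 10444042/12369929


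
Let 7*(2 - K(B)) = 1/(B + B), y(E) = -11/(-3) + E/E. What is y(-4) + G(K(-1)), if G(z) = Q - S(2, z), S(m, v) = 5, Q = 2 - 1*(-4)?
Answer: 17/3 ≈ 5.6667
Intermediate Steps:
Q = 6 (Q = 2 + 4 = 6)
y(E) = 14/3 (y(E) = -11*(-⅓) + 1 = 11/3 + 1 = 14/3)
K(B) = 2 - 1/(14*B) (K(B) = 2 - 1/(7*(B + B)) = 2 - 1/(2*B)/7 = 2 - 1/(14*B))
G(z) = 1 (G(z) = 6 - 1*5 = 6 - 5 = 1)
y(-4) + G(K(-1)) = 14/3 + 1 = 17/3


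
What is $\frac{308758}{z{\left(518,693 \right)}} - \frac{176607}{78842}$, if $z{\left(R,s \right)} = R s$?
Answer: $- \frac{19527111491}{14151114054} \approx -1.3799$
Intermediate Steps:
$\frac{308758}{z{\left(518,693 \right)}} - \frac{176607}{78842} = \frac{308758}{518 \cdot 693} - \frac{176607}{78842} = \frac{308758}{358974} - \frac{176607}{78842} = 308758 \cdot \frac{1}{358974} - \frac{176607}{78842} = \frac{154379}{179487} - \frac{176607}{78842} = - \frac{19527111491}{14151114054}$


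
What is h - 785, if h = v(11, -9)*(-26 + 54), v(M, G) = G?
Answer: -1037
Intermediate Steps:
h = -252 (h = -9*(-26 + 54) = -9*28 = -252)
h - 785 = -252 - 785 = -1037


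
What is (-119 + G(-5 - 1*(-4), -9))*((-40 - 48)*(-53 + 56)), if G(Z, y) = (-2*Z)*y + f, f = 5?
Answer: 34848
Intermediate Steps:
G(Z, y) = 5 - 2*Z*y (G(Z, y) = (-2*Z)*y + 5 = -2*Z*y + 5 = 5 - 2*Z*y)
(-119 + G(-5 - 1*(-4), -9))*((-40 - 48)*(-53 + 56)) = (-119 + (5 - 2*(-5 - 1*(-4))*(-9)))*((-40 - 48)*(-53 + 56)) = (-119 + (5 - 2*(-5 + 4)*(-9)))*(-88*3) = (-119 + (5 - 2*(-1)*(-9)))*(-264) = (-119 + (5 - 18))*(-264) = (-119 - 13)*(-264) = -132*(-264) = 34848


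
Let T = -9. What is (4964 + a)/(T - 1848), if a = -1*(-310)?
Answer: -1758/619 ≈ -2.8401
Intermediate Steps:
a = 310
(4964 + a)/(T - 1848) = (4964 + 310)/(-9 - 1848) = 5274/(-1857) = 5274*(-1/1857) = -1758/619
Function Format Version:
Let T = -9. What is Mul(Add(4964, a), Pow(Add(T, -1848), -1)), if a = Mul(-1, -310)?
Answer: Rational(-1758, 619) ≈ -2.8401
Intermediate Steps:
a = 310
Mul(Add(4964, a), Pow(Add(T, -1848), -1)) = Mul(Add(4964, 310), Pow(Add(-9, -1848), -1)) = Mul(5274, Pow(-1857, -1)) = Mul(5274, Rational(-1, 1857)) = Rational(-1758, 619)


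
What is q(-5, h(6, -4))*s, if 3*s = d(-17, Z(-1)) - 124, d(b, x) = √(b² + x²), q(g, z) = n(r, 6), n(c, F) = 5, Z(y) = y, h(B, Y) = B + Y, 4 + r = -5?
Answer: -620/3 + 5*√290/3 ≈ -178.28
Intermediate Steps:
r = -9 (r = -4 - 5 = -9)
q(g, z) = 5
s = -124/3 + √290/3 (s = (√((-17)² + (-1)²) - 124)/3 = (√(289 + 1) - 124)/3 = (√290 - 124)/3 = (-124 + √290)/3 = -124/3 + √290/3 ≈ -35.657)
q(-5, h(6, -4))*s = 5*(-124/3 + √290/3) = -620/3 + 5*√290/3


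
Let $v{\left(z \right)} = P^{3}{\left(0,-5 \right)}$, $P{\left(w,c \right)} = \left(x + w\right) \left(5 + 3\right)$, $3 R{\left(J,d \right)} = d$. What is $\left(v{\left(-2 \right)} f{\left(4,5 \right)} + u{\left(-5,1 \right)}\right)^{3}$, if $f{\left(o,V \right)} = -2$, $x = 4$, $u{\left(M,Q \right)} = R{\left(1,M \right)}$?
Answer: $- \frac{7600404206518397}{27} \approx -2.815 \cdot 10^{14}$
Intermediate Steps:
$R{\left(J,d \right)} = \frac{d}{3}$
$u{\left(M,Q \right)} = \frac{M}{3}$
$P{\left(w,c \right)} = 32 + 8 w$ ($P{\left(w,c \right)} = \left(4 + w\right) \left(5 + 3\right) = \left(4 + w\right) 8 = 32 + 8 w$)
$v{\left(z \right)} = 32768$ ($v{\left(z \right)} = \left(32 + 8 \cdot 0\right)^{3} = \left(32 + 0\right)^{3} = 32^{3} = 32768$)
$\left(v{\left(-2 \right)} f{\left(4,5 \right)} + u{\left(-5,1 \right)}\right)^{3} = \left(32768 \left(-2\right) + \frac{1}{3} \left(-5\right)\right)^{3} = \left(-65536 - \frac{5}{3}\right)^{3} = \left(- \frac{196613}{3}\right)^{3} = - \frac{7600404206518397}{27}$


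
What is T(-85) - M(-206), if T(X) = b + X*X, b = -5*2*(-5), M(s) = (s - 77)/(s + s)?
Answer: 2997017/412 ≈ 7274.3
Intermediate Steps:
M(s) = (-77 + s)/(2*s) (M(s) = (-77 + s)/((2*s)) = (-77 + s)*(1/(2*s)) = (-77 + s)/(2*s))
b = 50 (b = -10*(-5) = 50)
T(X) = 50 + X**2 (T(X) = 50 + X*X = 50 + X**2)
T(-85) - M(-206) = (50 + (-85)**2) - (-77 - 206)/(2*(-206)) = (50 + 7225) - (-1)*(-283)/(2*206) = 7275 - 1*283/412 = 7275 - 283/412 = 2997017/412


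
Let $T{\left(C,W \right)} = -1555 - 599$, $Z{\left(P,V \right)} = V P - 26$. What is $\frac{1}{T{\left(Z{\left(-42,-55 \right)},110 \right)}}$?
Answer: $- \frac{1}{2154} \approx -0.00046425$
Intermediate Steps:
$Z{\left(P,V \right)} = -26 + P V$ ($Z{\left(P,V \right)} = P V - 26 = -26 + P V$)
$T{\left(C,W \right)} = -2154$ ($T{\left(C,W \right)} = -1555 - 599 = -2154$)
$\frac{1}{T{\left(Z{\left(-42,-55 \right)},110 \right)}} = \frac{1}{-2154} = - \frac{1}{2154}$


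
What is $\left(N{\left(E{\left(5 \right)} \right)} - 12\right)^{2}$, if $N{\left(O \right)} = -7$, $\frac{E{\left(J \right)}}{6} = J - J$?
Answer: $361$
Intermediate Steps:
$E{\left(J \right)} = 0$ ($E{\left(J \right)} = 6 \left(J - J\right) = 6 \cdot 0 = 0$)
$\left(N{\left(E{\left(5 \right)} \right)} - 12\right)^{2} = \left(-7 - 12\right)^{2} = \left(-19\right)^{2} = 361$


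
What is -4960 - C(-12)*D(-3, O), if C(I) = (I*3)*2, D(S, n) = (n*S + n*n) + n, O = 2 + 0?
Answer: -4960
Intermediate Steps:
O = 2
D(S, n) = n + n² + S*n (D(S, n) = (S*n + n²) + n = (n² + S*n) + n = n + n² + S*n)
C(I) = 6*I (C(I) = (3*I)*2 = 6*I)
-4960 - C(-12)*D(-3, O) = -4960 - 6*(-12)*2*(1 - 3 + 2) = -4960 - (-72)*2*0 = -4960 - (-72)*0 = -4960 - 1*0 = -4960 + 0 = -4960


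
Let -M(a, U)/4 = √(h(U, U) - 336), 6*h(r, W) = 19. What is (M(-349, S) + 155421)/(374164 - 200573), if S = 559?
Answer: 155421/173591 - 2*I*√11982/520773 ≈ 0.89533 - 0.00042038*I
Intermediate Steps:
h(r, W) = 19/6 (h(r, W) = (⅙)*19 = 19/6)
M(a, U) = -2*I*√11982/3 (M(a, U) = -4*√(19/6 - 336) = -2*I*√11982/3)
(M(-349, S) + 155421)/(374164 - 200573) = (-2*I*√11982/3 + 155421)/(374164 - 200573) = (155421 - 2*I*√11982/3)/173591 = (155421 - 2*I*√11982/3)*(1/173591) = 155421/173591 - 2*I*√11982/520773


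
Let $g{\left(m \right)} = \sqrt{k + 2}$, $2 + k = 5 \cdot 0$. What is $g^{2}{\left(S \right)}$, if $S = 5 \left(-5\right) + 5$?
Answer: $0$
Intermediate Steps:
$k = -2$ ($k = -2 + 5 \cdot 0 = -2 + 0 = -2$)
$S = -20$ ($S = -25 + 5 = -20$)
$g{\left(m \right)} = 0$ ($g{\left(m \right)} = \sqrt{-2 + 2} = \sqrt{0} = 0$)
$g^{2}{\left(S \right)} = 0^{2} = 0$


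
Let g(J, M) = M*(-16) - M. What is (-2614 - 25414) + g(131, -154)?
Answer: -25410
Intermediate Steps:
g(J, M) = -17*M (g(J, M) = -16*M - M = -17*M)
(-2614 - 25414) + g(131, -154) = (-2614 - 25414) - 17*(-154) = -28028 + 2618 = -25410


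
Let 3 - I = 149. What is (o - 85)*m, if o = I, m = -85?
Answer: 19635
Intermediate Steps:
I = -146 (I = 3 - 1*149 = 3 - 149 = -146)
o = -146
(o - 85)*m = (-146 - 85)*(-85) = -231*(-85) = 19635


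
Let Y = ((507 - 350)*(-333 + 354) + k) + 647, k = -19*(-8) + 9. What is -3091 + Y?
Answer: 1014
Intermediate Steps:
k = 161 (k = 152 + 9 = 161)
Y = 4105 (Y = ((507 - 350)*(-333 + 354) + 161) + 647 = (157*21 + 161) + 647 = (3297 + 161) + 647 = 3458 + 647 = 4105)
-3091 + Y = -3091 + 4105 = 1014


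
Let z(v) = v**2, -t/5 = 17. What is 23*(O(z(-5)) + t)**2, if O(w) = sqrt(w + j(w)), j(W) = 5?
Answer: 166865 - 3910*sqrt(30) ≈ 1.4545e+5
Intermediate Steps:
t = -85 (t = -5*17 = -85)
O(w) = sqrt(5 + w) (O(w) = sqrt(w + 5) = sqrt(5 + w))
23*(O(z(-5)) + t)**2 = 23*(sqrt(5 + (-5)**2) - 85)**2 = 23*(sqrt(5 + 25) - 85)**2 = 23*(sqrt(30) - 85)**2 = 23*(-85 + sqrt(30))**2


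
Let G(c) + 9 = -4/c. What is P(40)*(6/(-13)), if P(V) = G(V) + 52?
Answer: -99/5 ≈ -19.800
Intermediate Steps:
G(c) = -9 - 4/c
P(V) = 43 - 4/V (P(V) = (-9 - 4/V) + 52 = 43 - 4/V)
P(40)*(6/(-13)) = (43 - 4/40)*(6/(-13)) = (43 - 4*1/40)*(6*(-1/13)) = (43 - ⅒)*(-6/13) = (429/10)*(-6/13) = -99/5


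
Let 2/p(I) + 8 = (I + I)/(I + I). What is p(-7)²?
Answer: 4/49 ≈ 0.081633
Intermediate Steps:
p(I) = -2/7 (p(I) = 2/(-8 + (I + I)/(I + I)) = 2/(-8 + (2*I)/((2*I))) = 2/(-8 + (2*I)*(1/(2*I))) = 2/(-8 + 1) = 2/(-7) = 2*(-⅐) = -2/7)
p(-7)² = (-2/7)² = 4/49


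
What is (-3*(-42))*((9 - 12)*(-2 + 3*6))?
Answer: -6048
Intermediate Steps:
(-3*(-42))*((9 - 12)*(-2 + 3*6)) = 126*(-3*(-2 + 18)) = 126*(-3*16) = 126*(-48) = -6048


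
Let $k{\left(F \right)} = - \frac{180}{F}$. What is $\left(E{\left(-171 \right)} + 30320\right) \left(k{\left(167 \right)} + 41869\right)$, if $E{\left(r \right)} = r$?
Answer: $\frac{210800089507}{167} \approx 1.2623 \cdot 10^{9}$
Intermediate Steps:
$\left(E{\left(-171 \right)} + 30320\right) \left(k{\left(167 \right)} + 41869\right) = \left(-171 + 30320\right) \left(- \frac{180}{167} + 41869\right) = 30149 \left(\left(-180\right) \frac{1}{167} + 41869\right) = 30149 \left(- \frac{180}{167} + 41869\right) = 30149 \cdot \frac{6991943}{167} = \frac{210800089507}{167}$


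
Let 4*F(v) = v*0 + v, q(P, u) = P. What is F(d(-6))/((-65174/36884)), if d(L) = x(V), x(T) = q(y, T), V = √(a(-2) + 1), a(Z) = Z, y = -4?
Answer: 18442/32587 ≈ 0.56593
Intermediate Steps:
V = I (V = √(-2 + 1) = √(-1) = I ≈ 1.0*I)
x(T) = -4
d(L) = -4
F(v) = v/4 (F(v) = (v*0 + v)/4 = (0 + v)/4 = v/4)
F(d(-6))/((-65174/36884)) = ((¼)*(-4))/((-65174/36884)) = -1/((-65174*1/36884)) = -1/(-32587/18442) = -1*(-18442/32587) = 18442/32587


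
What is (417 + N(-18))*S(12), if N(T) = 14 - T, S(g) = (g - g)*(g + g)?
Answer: 0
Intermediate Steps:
S(g) = 0 (S(g) = 0*(2*g) = 0)
(417 + N(-18))*S(12) = (417 + (14 - 1*(-18)))*0 = (417 + (14 + 18))*0 = (417 + 32)*0 = 449*0 = 0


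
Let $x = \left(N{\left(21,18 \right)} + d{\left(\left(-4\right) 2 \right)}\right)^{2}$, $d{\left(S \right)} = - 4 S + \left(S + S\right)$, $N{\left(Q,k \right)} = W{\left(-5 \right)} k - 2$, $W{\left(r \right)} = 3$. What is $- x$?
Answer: $-4624$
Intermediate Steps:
$N{\left(Q,k \right)} = -2 + 3 k$ ($N{\left(Q,k \right)} = 3 k - 2 = -2 + 3 k$)
$d{\left(S \right)} = - 2 S$ ($d{\left(S \right)} = - 4 S + 2 S = - 2 S$)
$x = 4624$ ($x = \left(\left(-2 + 3 \cdot 18\right) - 2 \left(\left(-4\right) 2\right)\right)^{2} = \left(\left(-2 + 54\right) - -16\right)^{2} = \left(52 + 16\right)^{2} = 68^{2} = 4624$)
$- x = \left(-1\right) 4624 = -4624$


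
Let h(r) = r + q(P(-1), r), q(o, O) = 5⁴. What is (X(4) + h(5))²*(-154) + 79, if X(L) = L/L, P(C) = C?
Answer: -61316715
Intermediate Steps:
q(o, O) = 625
h(r) = 625 + r (h(r) = r + 625 = 625 + r)
X(L) = 1
(X(4) + h(5))²*(-154) + 79 = (1 + (625 + 5))²*(-154) + 79 = (1 + 630)²*(-154) + 79 = 631²*(-154) + 79 = 398161*(-154) + 79 = -61316794 + 79 = -61316715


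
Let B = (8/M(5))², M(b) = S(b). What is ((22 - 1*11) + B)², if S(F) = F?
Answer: 114921/625 ≈ 183.87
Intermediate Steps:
M(b) = b
B = 64/25 (B = (8/5)² = 64/25 ≈ 2.5600)
((22 - 1*11) + B)² = ((22 - 1*11) + 64/25)² = ((22 - 11) + 64/25)² = (11 + 64/25)² = (339/25)² = 114921/625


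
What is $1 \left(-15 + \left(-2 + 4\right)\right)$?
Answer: $-13$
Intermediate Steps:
$1 \left(-15 + \left(-2 + 4\right)\right) = 1 \left(-15 + 2\right) = 1 \left(-13\right) = -13$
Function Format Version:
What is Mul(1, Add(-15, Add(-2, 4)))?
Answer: -13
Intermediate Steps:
Mul(1, Add(-15, Add(-2, 4))) = Mul(1, Add(-15, 2)) = Mul(1, -13) = -13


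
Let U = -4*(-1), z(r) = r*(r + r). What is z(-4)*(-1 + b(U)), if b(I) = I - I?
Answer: -32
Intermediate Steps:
z(r) = 2*r² (z(r) = r*(2*r) = 2*r²)
U = 4
b(I) = 0
z(-4)*(-1 + b(U)) = (2*(-4)²)*(-1 + 0) = (2*16)*(-1) = 32*(-1) = -32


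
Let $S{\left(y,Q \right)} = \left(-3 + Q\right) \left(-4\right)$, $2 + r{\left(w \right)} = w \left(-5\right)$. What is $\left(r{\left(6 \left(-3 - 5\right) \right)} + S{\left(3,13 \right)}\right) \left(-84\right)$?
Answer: $-16632$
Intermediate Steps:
$r{\left(w \right)} = -2 - 5 w$ ($r{\left(w \right)} = -2 + w \left(-5\right) = -2 - 5 w$)
$S{\left(y,Q \right)} = 12 - 4 Q$
$\left(r{\left(6 \left(-3 - 5\right) \right)} + S{\left(3,13 \right)}\right) \left(-84\right) = \left(\left(-2 - 5 \cdot 6 \left(-3 - 5\right)\right) + \left(12 - 52\right)\right) \left(-84\right) = \left(\left(-2 - 5 \cdot 6 \left(-8\right)\right) + \left(12 - 52\right)\right) \left(-84\right) = \left(\left(-2 - -240\right) - 40\right) \left(-84\right) = \left(\left(-2 + 240\right) - 40\right) \left(-84\right) = \left(238 - 40\right) \left(-84\right) = 198 \left(-84\right) = -16632$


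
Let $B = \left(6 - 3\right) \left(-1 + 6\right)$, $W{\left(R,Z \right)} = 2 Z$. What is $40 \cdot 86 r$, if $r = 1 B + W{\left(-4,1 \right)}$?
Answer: $58480$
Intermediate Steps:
$B = 15$ ($B = 3 \cdot 5 = 15$)
$r = 17$ ($r = 1 \cdot 15 + 2 \cdot 1 = 15 + 2 = 17$)
$40 \cdot 86 r = 40 \cdot 86 \cdot 17 = 3440 \cdot 17 = 58480$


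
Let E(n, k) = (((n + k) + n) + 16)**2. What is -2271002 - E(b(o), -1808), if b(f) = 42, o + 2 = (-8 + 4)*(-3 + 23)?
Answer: -5188266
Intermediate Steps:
o = -82 (o = -2 + (-8 + 4)*(-3 + 23) = -2 - 4*20 = -2 - 80 = -82)
E(n, k) = (16 + k + 2*n)**2 (E(n, k) = (((k + n) + n) + 16)**2 = ((k + 2*n) + 16)**2 = (16 + k + 2*n)**2)
-2271002 - E(b(o), -1808) = -2271002 - (16 - 1808 + 2*42)**2 = -2271002 - (16 - 1808 + 84)**2 = -2271002 - 1*(-1708)**2 = -2271002 - 1*2917264 = -2271002 - 2917264 = -5188266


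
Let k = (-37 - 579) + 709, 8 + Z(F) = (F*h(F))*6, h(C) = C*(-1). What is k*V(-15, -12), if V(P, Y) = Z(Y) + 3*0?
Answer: -81096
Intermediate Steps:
h(C) = -C
Z(F) = -8 - 6*F² (Z(F) = -8 + (F*(-F))*6 = -8 - F²*6 = -8 - 6*F²)
V(P, Y) = -8 - 6*Y² (V(P, Y) = (-8 - 6*Y²) + 3*0 = (-8 - 6*Y²) + 0 = -8 - 6*Y²)
k = 93 (k = -616 + 709 = 93)
k*V(-15, -12) = 93*(-8 - 6*(-12)²) = 93*(-8 - 6*144) = 93*(-8 - 864) = 93*(-872) = -81096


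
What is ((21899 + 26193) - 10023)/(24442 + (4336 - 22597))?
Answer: 38069/6181 ≈ 6.1590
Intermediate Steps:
((21899 + 26193) - 10023)/(24442 + (4336 - 22597)) = (48092 - 10023)/(24442 - 18261) = 38069/6181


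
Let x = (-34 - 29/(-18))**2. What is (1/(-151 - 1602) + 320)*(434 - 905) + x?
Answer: -85008761819/567972 ≈ -1.4967e+5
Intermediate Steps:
x = 339889/324 (x = (-34 - 29*(-1/18))**2 = (-34 + 29/18)**2 = (-583/18)**2 = 339889/324 ≈ 1049.0)
(1/(-151 - 1602) + 320)*(434 - 905) + x = (1/(-151 - 1602) + 320)*(434 - 905) + 339889/324 = (1/(-1753) + 320)*(-471) + 339889/324 = (-1/1753 + 320)*(-471) + 339889/324 = (560959/1753)*(-471) + 339889/324 = -264211689/1753 + 339889/324 = -85008761819/567972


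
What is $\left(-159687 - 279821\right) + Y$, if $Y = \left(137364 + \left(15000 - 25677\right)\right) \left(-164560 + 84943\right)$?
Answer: $-10086878387$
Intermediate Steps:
$Y = -10086438879$ ($Y = \left(137364 + \left(15000 - 25677\right)\right) \left(-79617\right) = \left(137364 - 10677\right) \left(-79617\right) = 126687 \left(-79617\right) = -10086438879$)
$\left(-159687 - 279821\right) + Y = \left(-159687 - 279821\right) - 10086438879 = -439508 - 10086438879 = -10086878387$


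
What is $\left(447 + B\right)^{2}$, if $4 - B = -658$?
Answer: $1229881$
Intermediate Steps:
$B = 662$ ($B = 4 - -658 = 4 + 658 = 662$)
$\left(447 + B\right)^{2} = \left(447 + 662\right)^{2} = 1109^{2} = 1229881$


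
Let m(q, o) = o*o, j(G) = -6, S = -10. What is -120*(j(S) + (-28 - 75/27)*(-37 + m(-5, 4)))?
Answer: -76840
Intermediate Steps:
m(q, o) = o**2
-120*(j(S) + (-28 - 75/27)*(-37 + m(-5, 4))) = -120*(-6 + (-28 - 75/27)*(-37 + 4**2)) = -120*(-6 + (-28 - 75*1/27)*(-37 + 16)) = -120*(-6 + (-28 - 25/9)*(-21)) = -120*(-6 - 277/9*(-21)) = -120*(-6 + 1939/3) = -120*1921/3 = -76840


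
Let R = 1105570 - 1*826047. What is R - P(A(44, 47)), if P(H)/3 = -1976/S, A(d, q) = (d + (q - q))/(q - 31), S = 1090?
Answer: 152342999/545 ≈ 2.7953e+5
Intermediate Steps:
A(d, q) = d/(-31 + q) (A(d, q) = (d + 0)/(-31 + q) = d/(-31 + q))
P(H) = -2964/545 (P(H) = 3*(-1976/1090) = 3*(-1976*1/1090) = 3*(-988/545) = -2964/545)
R = 279523 (R = 1105570 - 826047 = 279523)
R - P(A(44, 47)) = 279523 - 1*(-2964/545) = 279523 + 2964/545 = 152342999/545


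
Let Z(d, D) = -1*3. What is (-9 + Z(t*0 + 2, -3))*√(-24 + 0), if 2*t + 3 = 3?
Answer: -24*I*√6 ≈ -58.788*I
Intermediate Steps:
t = 0 (t = -3/2 + (½)*3 = -3/2 + 3/2 = 0)
Z(d, D) = -3
(-9 + Z(t*0 + 2, -3))*√(-24 + 0) = (-9 - 3)*√(-24 + 0) = -24*I*√6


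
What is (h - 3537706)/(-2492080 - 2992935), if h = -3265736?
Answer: 6803442/5485015 ≈ 1.2404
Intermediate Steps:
(h - 3537706)/(-2492080 - 2992935) = (-3265736 - 3537706)/(-2492080 - 2992935) = -6803442/(-5485015) = -6803442*(-1/5485015) = 6803442/5485015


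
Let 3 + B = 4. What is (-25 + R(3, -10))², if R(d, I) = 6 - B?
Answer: 400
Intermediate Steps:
B = 1 (B = -3 + 4 = 1)
R(d, I) = 5 (R(d, I) = 6 - 1*1 = 6 - 1 = 5)
(-25 + R(3, -10))² = (-25 + 5)² = (-20)² = 400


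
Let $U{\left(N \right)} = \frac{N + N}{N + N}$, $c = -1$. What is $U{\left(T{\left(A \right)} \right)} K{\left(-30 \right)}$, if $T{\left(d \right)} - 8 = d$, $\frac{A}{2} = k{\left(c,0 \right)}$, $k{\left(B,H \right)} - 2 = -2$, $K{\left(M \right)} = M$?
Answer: $-30$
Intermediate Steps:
$k{\left(B,H \right)} = 0$ ($k{\left(B,H \right)} = 2 - 2 = 0$)
$A = 0$ ($A = 2 \cdot 0 = 0$)
$T{\left(d \right)} = 8 + d$
$U{\left(N \right)} = 1$ ($U{\left(N \right)} = \frac{2 N}{2 N} = 2 N \frac{1}{2 N} = 1$)
$U{\left(T{\left(A \right)} \right)} K{\left(-30 \right)} = 1 \left(-30\right) = -30$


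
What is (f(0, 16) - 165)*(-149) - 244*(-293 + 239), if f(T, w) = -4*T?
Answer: 37761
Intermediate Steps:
(f(0, 16) - 165)*(-149) - 244*(-293 + 239) = (-4*0 - 165)*(-149) - 244*(-293 + 239) = (0 - 165)*(-149) - 244*(-54) = -165*(-149) - 1*(-13176) = 24585 + 13176 = 37761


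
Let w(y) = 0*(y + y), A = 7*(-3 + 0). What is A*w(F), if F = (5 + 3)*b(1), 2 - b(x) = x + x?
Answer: 0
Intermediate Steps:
A = -21 (A = 7*(-3) = -21)
b(x) = 2 - 2*x (b(x) = 2 - (x + x) = 2 - 2*x)
F = 0 (F = (5 + 3)*(2 - 2*1) = 8*(2 - 2) = 8*0 = 0)
w(y) = 0 (w(y) = 0*(2*y) = 0)
A*w(F) = -21*0 = 0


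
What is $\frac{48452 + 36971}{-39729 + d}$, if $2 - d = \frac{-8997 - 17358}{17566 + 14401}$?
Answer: $- \frac{2730717041}{1269926654} \approx -2.1503$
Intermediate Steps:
$d = \frac{90289}{31967}$ ($d = 2 - \frac{-8997 - 17358}{17566 + 14401} = 2 - - \frac{26355}{31967} = 2 + \frac{26355}{31967} = \frac{90289}{31967} \approx 2.8244$)
$\frac{48452 + 36971}{-39729 + d} = \frac{48452 + 36971}{-39729 + \frac{90289}{31967}} = \frac{85423}{- \frac{1269926654}{31967}} = 85423 \left(- \frac{31967}{1269926654}\right) = - \frac{2730717041}{1269926654}$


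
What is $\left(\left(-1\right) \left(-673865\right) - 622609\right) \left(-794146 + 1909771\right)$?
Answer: $57182475000$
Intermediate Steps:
$\left(\left(-1\right) \left(-673865\right) - 622609\right) \left(-794146 + 1909771\right) = \left(673865 - 622609\right) 1115625 = 51256 \cdot 1115625 = 57182475000$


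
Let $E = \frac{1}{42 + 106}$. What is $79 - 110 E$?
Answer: $\frac{5791}{74} \approx 78.257$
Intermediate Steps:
$E = \frac{1}{148} \approx 0.0067568$
$79 - 110 E = 79 - \frac{55}{74} = \frac{5791}{74}$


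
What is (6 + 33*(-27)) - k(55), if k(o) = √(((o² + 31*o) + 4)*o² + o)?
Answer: -885 - √14320405 ≈ -4669.2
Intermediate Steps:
k(o) = √(o + o²*(4 + o² + 31*o)) (k(o) = √((4 + o² + 31*o)*o² + o) = √(o²*(4 + o² + 31*o) + o) = √(o + o²*(4 + o² + 31*o)))
(6 + 33*(-27)) - k(55) = (6 + 33*(-27)) - √(55*(1 + 55³ + 4*55 + 31*55²)) = (6 - 891) - √(55*(1 + 166375 + 220 + 31*3025)) = -885 - √(55*(1 + 166375 + 220 + 93775)) = -885 - √(55*260371) = -885 - √14320405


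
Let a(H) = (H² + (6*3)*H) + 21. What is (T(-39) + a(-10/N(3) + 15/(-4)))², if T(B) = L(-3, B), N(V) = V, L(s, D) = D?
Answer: 188430529/20736 ≈ 9087.1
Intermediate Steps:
T(B) = B
a(H) = 21 + H² + 18*H (a(H) = (H² + 18*H) + 21 = 21 + H² + 18*H)
(T(-39) + a(-10/N(3) + 15/(-4)))² = (-39 + (21 + (-10/3 + 15/(-4))² + 18*(-10/3 + 15/(-4))))² = (-39 + (21 + (-10*⅓ + 15*(-¼))² + 18*(-10*⅓ + 15*(-¼))))² = (-39 + (21 + (-10/3 - 15/4)² + 18*(-10/3 - 15/4)))² = (-39 + (21 + (-85/12)² + 18*(-85/12)))² = (-39 + (21 + 7225/144 - 255/2))² = (-39 - 8111/144)² = (-13727/144)² = 188430529/20736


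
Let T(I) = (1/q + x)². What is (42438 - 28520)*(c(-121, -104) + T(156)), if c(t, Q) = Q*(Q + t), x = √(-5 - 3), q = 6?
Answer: 5860264367/18 + 27836*I*√2/3 ≈ 3.2557e+8 + 13122.0*I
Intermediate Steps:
x = 2*I*√2 (x = √(-8) = 2*I*√2 ≈ 2.8284*I)
T(I) = (⅙ + 2*I*√2)² (T(I) = (1/6 + 2*I*√2)² = (⅙ + 2*I*√2)²)
(42438 - 28520)*(c(-121, -104) + T(156)) = (42438 - 28520)*(-104*(-104 - 121) + (-287/36 + 2*I*√2/3)) = 13918*(-104*(-225) + (-287/36 + 2*I*√2/3)) = 13918*(23400 + (-287/36 + 2*I*√2/3)) = 13918*(842113/36 + 2*I*√2/3) = 5860264367/18 + 27836*I*√2/3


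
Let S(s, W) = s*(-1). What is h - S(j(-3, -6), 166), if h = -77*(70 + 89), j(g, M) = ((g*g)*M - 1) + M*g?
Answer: -12280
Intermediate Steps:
j(g, M) = -1 + M*g + M*g² (j(g, M) = (g²*M - 1) + M*g = (M*g² - 1) + M*g = (-1 + M*g²) + M*g = -1 + M*g + M*g²)
S(s, W) = -s
h = -12243 (h = -77*159 = -12243)
h - S(j(-3, -6), 166) = -12243 - (-1)*(-1 - 6*(-3) - 6*(-3)²) = -12243 - (-1)*(-1 + 18 - 6*9) = -12243 - (-1)*(-1 + 18 - 54) = -12243 - (-1)*(-37) = -12243 - 1*37 = -12243 - 37 = -12280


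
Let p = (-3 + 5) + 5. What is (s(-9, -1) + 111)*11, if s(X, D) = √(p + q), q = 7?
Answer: 1221 + 11*√14 ≈ 1262.2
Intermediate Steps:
p = 7 (p = 2 + 5 = 7)
s(X, D) = √14 (s(X, D) = √(7 + 7) = √14)
(s(-9, -1) + 111)*11 = (√14 + 111)*11 = (111 + √14)*11 = 1221 + 11*√14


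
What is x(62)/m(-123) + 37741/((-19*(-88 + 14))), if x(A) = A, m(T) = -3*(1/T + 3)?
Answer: 2578659/129352 ≈ 19.935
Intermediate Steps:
m(T) = -9 - 3/T (m(T) = -3*(3 + 1/T) = -9 - 3/T)
x(62)/m(-123) + 37741/((-19*(-88 + 14))) = 62/(-9 - 3/(-123)) + 37741/((-19*(-88 + 14))) = 62/(-9 - 3*(-1/123)) + 37741/((-19*(-74))) = 62/(-9 + 1/41) + 37741/1406 = 62/(-368/41) + 37741*(1/1406) = 62*(-41/368) + 37741/1406 = -1271/184 + 37741/1406 = 2578659/129352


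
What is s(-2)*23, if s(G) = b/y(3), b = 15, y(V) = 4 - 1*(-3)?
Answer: 345/7 ≈ 49.286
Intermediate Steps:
y(V) = 7 (y(V) = 4 + 3 = 7)
s(G) = 15/7
s(-2)*23 = (15/7)*23 = 345/7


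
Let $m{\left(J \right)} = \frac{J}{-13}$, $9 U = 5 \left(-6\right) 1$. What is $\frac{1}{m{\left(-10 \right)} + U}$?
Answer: $- \frac{39}{100} \approx -0.39$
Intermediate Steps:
$U = - \frac{10}{3}$ ($U = \frac{5 \left(-6\right) 1}{9} = \frac{\left(-30\right) 1}{9} = \frac{1}{9} \left(-30\right) = - \frac{10}{3} \approx -3.3333$)
$m{\left(J \right)} = - \frac{J}{13}$ ($m{\left(J \right)} = J \left(- \frac{1}{13}\right) = - \frac{J}{13}$)
$\frac{1}{m{\left(-10 \right)} + U} = \frac{1}{\left(- \frac{1}{13}\right) \left(-10\right) - \frac{10}{3}} = \frac{1}{\frac{10}{13} - \frac{10}{3}} = \frac{1}{- \frac{100}{39}} = - \frac{39}{100}$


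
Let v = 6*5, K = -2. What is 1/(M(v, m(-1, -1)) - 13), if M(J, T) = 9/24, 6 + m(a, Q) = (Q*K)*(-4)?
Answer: -8/101 ≈ -0.079208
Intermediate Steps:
v = 30
m(a, Q) = -6 + 8*Q (m(a, Q) = -6 + (Q*(-2))*(-4) = -6 - 2*Q*(-4) = -6 + 8*Q)
M(J, T) = 3/8 (M(J, T) = 9*(1/24) = 3/8)
1/(M(v, m(-1, -1)) - 13) = 1/(3/8 - 13) = 1/(-101/8) = -8/101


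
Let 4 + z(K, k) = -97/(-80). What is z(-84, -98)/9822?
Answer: -223/785760 ≈ -0.00028380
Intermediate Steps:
z(K, k) = -223/80 (z(K, k) = -4 - 97/(-80) = -4 - 97*(-1/80) = -4 + 97/80 = -223/80)
z(-84, -98)/9822 = -223/80/9822 = -223/80*1/9822 = -223/785760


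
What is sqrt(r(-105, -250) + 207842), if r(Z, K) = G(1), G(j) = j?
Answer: sqrt(207843) ≈ 455.90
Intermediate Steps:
r(Z, K) = 1
sqrt(r(-105, -250) + 207842) = sqrt(1 + 207842) = sqrt(207843)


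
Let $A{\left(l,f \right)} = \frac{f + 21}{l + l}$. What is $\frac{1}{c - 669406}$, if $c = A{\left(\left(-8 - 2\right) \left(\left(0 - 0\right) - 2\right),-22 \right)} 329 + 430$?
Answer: $- \frac{40}{26759369} \approx -1.4948 \cdot 10^{-6}$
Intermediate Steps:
$A{\left(l,f \right)} = \frac{21 + f}{2 l}$
$c = \frac{16871}{40}$ ($c = \frac{21 - 22}{2 \left(-8 - 2\right) \left(\left(0 - 0\right) - 2\right)} 329 + 430 = \frac{1}{2} \frac{1}{\left(-10\right) \left(\left(0 + 0\right) - 2\right)} \left(-1\right) 329 + 430 = \frac{1}{2} \frac{1}{\left(-10\right) \left(0 - 2\right)} \left(-1\right) 329 + 430 = \frac{1}{2} \frac{1}{\left(-10\right) \left(-2\right)} \left(-1\right) 329 + 430 = \frac{1}{2} \cdot \frac{1}{20} \left(-1\right) 329 + 430 = \left(- \frac{1}{40}\right) 329 + 430 = - \frac{329}{40} + 430 = \frac{16871}{40} \approx 421.77$)
$\frac{1}{c - 669406} = \frac{1}{\frac{16871}{40} - 669406} = \frac{1}{- \frac{26759369}{40}} = - \frac{40}{26759369}$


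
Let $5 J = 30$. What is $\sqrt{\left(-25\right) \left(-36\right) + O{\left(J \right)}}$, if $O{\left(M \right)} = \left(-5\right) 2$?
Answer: $\sqrt{890} \approx 29.833$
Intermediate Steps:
$J = 6$ ($J = \frac{1}{5} \cdot 30 = 6$)
$O{\left(M \right)} = -10$
$\sqrt{\left(-25\right) \left(-36\right) + O{\left(J \right)}} = \sqrt{\left(-25\right) \left(-36\right) - 10} = \sqrt{900 - 10} = \sqrt{890}$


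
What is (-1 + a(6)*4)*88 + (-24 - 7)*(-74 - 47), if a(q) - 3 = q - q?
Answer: 4719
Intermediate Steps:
a(q) = 3 (a(q) = 3 + (q - q) = 3 + 0 = 3)
(-1 + a(6)*4)*88 + (-24 - 7)*(-74 - 47) = (-1 + 3*4)*88 + (-24 - 7)*(-74 - 47) = (-1 + 12)*88 - 31*(-121) = 11*88 + 3751 = 968 + 3751 = 4719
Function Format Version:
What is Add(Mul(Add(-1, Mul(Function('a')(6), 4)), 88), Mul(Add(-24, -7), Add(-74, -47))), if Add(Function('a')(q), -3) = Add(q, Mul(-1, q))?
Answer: 4719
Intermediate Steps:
Function('a')(q) = 3 (Function('a')(q) = Add(3, Add(q, Mul(-1, q))) = Add(3, 0) = 3)
Add(Mul(Add(-1, Mul(Function('a')(6), 4)), 88), Mul(Add(-24, -7), Add(-74, -47))) = Add(Mul(Add(-1, Mul(3, 4)), 88), Mul(Add(-24, -7), Add(-74, -47))) = Add(Mul(Add(-1, 12), 88), Mul(-31, -121)) = Add(Mul(11, 88), 3751) = Add(968, 3751) = 4719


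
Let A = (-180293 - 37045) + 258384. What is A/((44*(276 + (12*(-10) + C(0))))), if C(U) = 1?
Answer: 20523/3454 ≈ 5.9418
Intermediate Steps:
A = 41046 (A = -217338 + 258384 = 41046)
A/((44*(276 + (12*(-10) + C(0))))) = 41046/((44*(276 + (12*(-10) + 1)))) = 41046/((44*(276 + (-120 + 1)))) = 41046/((44*(276 - 119))) = 41046/((44*157)) = 41046/6908 = 41046*(1/6908) = 20523/3454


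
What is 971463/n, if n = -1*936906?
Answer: -323821/312302 ≈ -1.0369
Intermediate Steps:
n = -936906
971463/n = 971463/(-936906) = 971463*(-1/936906) = -323821/312302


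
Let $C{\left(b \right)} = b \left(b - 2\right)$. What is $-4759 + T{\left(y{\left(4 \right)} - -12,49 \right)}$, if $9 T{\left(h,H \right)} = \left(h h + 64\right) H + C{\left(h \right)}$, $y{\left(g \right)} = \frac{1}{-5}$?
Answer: $- \frac{163783}{45} \approx -3639.6$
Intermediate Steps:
$C{\left(b \right)} = b \left(-2 + b\right)$
$y{\left(g \right)} = - \frac{1}{5}$
$T{\left(h,H \right)} = \frac{H \left(64 + h^{2}\right)}{9} + \frac{h \left(-2 + h\right)}{9}$ ($T{\left(h,H \right)} = \frac{\left(h h + 64\right) H + h \left(-2 + h\right)}{9} = \frac{\left(h^{2} + 64\right) H + h \left(-2 + h\right)}{9} = \frac{\left(64 + h^{2}\right) H + h \left(-2 + h\right)}{9} = \frac{H \left(64 + h^{2}\right) + h \left(-2 + h\right)}{9} = \frac{H \left(64 + h^{2}\right)}{9} + \frac{h \left(-2 + h\right)}{9}$)
$-4759 + T{\left(y{\left(4 \right)} - -12,49 \right)} = -4759 + \left(\frac{64}{9} \cdot 49 + \frac{1}{9} \cdot 49 \left(- \frac{1}{5} - -12\right)^{2} + \frac{\left(- \frac{1}{5} - -12\right) \left(-2 - - \frac{59}{5}\right)}{9}\right) = -4759 + \left(\frac{3136}{9} + \frac{1}{9} \cdot 49 \left(- \frac{1}{5} + 12\right)^{2} + \frac{\left(- \frac{1}{5} + 12\right) \left(-2 + \left(- \frac{1}{5} + 12\right)\right)}{9}\right) = -4759 + \left(\frac{3136}{9} + \frac{1}{9} \cdot 49 \left(\frac{59}{5}\right)^{2} + \frac{1}{9} \cdot \frac{59}{5} \left(-2 + \frac{59}{5}\right)\right) = -4759 + \left(\frac{3136}{9} + \frac{1}{9} \cdot 49 \cdot \frac{3481}{25} + \frac{1}{9} \cdot \frac{59}{5} \cdot \frac{49}{5}\right) = -4759 + \left(\frac{3136}{9} + \frac{170569}{225} + \frac{2891}{225}\right) = -4759 + \frac{50372}{45} = - \frac{163783}{45}$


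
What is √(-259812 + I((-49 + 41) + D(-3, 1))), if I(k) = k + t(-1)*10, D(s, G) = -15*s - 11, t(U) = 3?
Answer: 2*I*√64939 ≈ 509.66*I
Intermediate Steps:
D(s, G) = -11 - 15*s
I(k) = 30 + k (I(k) = k + 3*10 = k + 30 = 30 + k)
√(-259812 + I((-49 + 41) + D(-3, 1))) = √(-259812 + (30 + ((-49 + 41) + (-11 - 15*(-3))))) = √(-259812 + (30 + (-8 + (-11 + 45)))) = √(-259812 + (30 + (-8 + 34))) = √(-259812 + (30 + 26)) = √(-259812 + 56) = √(-259756) = 2*I*√64939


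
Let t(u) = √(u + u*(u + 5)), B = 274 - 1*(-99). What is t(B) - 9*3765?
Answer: -33885 + √141367 ≈ -33509.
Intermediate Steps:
B = 373 (B = 274 + 99 = 373)
t(u) = √(u + u*(5 + u))
t(B) - 9*3765 = √(373*(6 + 373)) - 9*3765 = √(373*379) - 1*33885 = √141367 - 33885 = -33885 + √141367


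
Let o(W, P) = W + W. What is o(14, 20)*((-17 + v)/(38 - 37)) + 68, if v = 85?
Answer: 1972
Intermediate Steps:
o(W, P) = 2*W
o(14, 20)*((-17 + v)/(38 - 37)) + 68 = (2*14)*((-17 + 85)/(38 - 37)) + 68 = 28*(68/1) + 68 = 28*(68*1) + 68 = 28*68 + 68 = 1904 + 68 = 1972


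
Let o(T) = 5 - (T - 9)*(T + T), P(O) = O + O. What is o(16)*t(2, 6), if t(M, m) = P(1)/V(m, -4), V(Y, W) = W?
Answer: 219/2 ≈ 109.50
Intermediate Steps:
P(O) = 2*O
o(T) = 5 - 2*T*(-9 + T) (o(T) = 5 - (-9 + T)*2*T = 5 - 2*T*(-9 + T))
t(M, m) = -½ (t(M, m) = (2*1)/(-4) = 2*(-¼) = -½)
o(16)*t(2, 6) = (5 - 2*16² + 18*16)*(-½) = (5 - 2*256 + 288)*(-½) = (5 - 512 + 288)*(-½) = -219*(-½) = 219/2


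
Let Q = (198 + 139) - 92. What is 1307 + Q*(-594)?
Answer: -144223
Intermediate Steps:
Q = 245 (Q = 337 - 92 = 245)
1307 + Q*(-594) = 1307 + 245*(-594) = 1307 - 145530 = -144223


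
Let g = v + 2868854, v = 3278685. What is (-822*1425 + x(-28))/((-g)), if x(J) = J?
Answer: 1171378/6147539 ≈ 0.19054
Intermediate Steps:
g = 6147539 (g = 3278685 + 2868854 = 6147539)
(-822*1425 + x(-28))/((-g)) = (-822*1425 - 28)/((-1*6147539)) = (-1171350 - 28)/(-6147539) = -1171378*(-1/6147539) = 1171378/6147539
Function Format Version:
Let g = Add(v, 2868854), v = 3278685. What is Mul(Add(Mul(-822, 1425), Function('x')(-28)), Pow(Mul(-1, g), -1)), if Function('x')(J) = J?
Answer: Rational(1171378, 6147539) ≈ 0.19054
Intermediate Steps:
g = 6147539 (g = Add(3278685, 2868854) = 6147539)
Mul(Add(Mul(-822, 1425), Function('x')(-28)), Pow(Mul(-1, g), -1)) = Mul(Add(Mul(-822, 1425), -28), Pow(Mul(-1, 6147539), -1)) = Mul(Add(-1171350, -28), Pow(-6147539, -1)) = Mul(-1171378, Rational(-1, 6147539)) = Rational(1171378, 6147539)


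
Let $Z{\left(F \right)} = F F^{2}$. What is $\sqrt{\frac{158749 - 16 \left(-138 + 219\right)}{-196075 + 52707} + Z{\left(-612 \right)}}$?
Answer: $\frac{i \sqrt{1177873716372704794}}{71684} \approx 15140.0 i$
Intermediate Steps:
$Z{\left(F \right)} = F^{3}$
$\sqrt{\frac{158749 - 16 \left(-138 + 219\right)}{-196075 + 52707} + Z{\left(-612 \right)}} = \sqrt{\frac{158749 - 16 \left(-138 + 219\right)}{-196075 + 52707} + \left(-612\right)^{3}} = \sqrt{\frac{158749 - 1296}{-143368} - 229220928} = \sqrt{\left(158749 - 1296\right) \left(- \frac{1}{143368}\right) - 229220928} = \sqrt{157453 \left(- \frac{1}{143368}\right) - 229220928} = \sqrt{- \frac{157453}{143368} - 229220928} = \sqrt{- \frac{32862946162957}{143368}} = \frac{i \sqrt{1177873716372704794}}{71684}$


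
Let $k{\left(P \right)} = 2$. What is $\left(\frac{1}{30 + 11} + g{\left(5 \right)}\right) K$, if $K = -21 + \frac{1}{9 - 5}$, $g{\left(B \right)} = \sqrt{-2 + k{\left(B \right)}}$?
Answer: $- \frac{83}{164} \approx -0.5061$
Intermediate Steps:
$g{\left(B \right)} = 0$ ($g{\left(B \right)} = \sqrt{-2 + 2} = \sqrt{0} = 0$)
$K = - \frac{83}{4}$ ($K = -21 + \frac{1}{4} = - \frac{83}{4} \approx -20.75$)
$\left(\frac{1}{30 + 11} + g{\left(5 \right)}\right) K = \left(\frac{1}{30 + 11} + 0\right) \left(- \frac{83}{4}\right) = \left(\frac{1}{41} + 0\right) \left(- \frac{83}{4}\right) = \frac{1}{41} \left(- \frac{83}{4}\right) = - \frac{83}{164}$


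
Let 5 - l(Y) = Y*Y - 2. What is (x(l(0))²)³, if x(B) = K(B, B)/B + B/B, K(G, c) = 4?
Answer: 1771561/117649 ≈ 15.058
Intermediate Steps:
l(Y) = 7 - Y² (l(Y) = 5 - (Y*Y - 2) = 5 - (Y² - 2) = 5 - (-2 + Y²) = 5 + (2 - Y²) = 7 - Y²)
x(B) = 1 + 4/B (x(B) = 4/B + B/B = 4/B + 1 = 1 + 4/B)
(x(l(0))²)³ = (((4 + (7 - 1*0²))/(7 - 1*0²))²)³ = (((4 + (7 - 1*0))/(7 - 1*0))²)³ = (((4 + (7 + 0))/(7 + 0))²)³ = (((4 + 7)/7)²)³ = (((⅐)*11)²)³ = ((11/7)²)³ = (121/49)³ = 1771561/117649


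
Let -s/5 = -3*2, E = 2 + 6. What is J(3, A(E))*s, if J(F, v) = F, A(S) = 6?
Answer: 90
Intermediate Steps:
E = 8
s = 30 (s = -(-15)*2 = -5*(-6) = 30)
J(3, A(E))*s = 3*30 = 90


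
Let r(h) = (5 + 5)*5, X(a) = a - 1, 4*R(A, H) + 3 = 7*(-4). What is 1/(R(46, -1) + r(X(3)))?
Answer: 4/169 ≈ 0.023669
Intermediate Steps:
R(A, H) = -31/4 (R(A, H) = -¾ + (7*(-4))/4 = -¾ + (¼)*(-28) = -¾ - 7 = -31/4)
X(a) = -1 + a
r(h) = 50 (r(h) = 10*5 = 50)
1/(R(46, -1) + r(X(3))) = 1/(-31/4 + 50) = 1/(169/4) = 4/169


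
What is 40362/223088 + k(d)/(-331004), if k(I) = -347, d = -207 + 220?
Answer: 1679674373/9230377544 ≈ 0.18197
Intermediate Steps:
d = 13
40362/223088 + k(d)/(-331004) = 40362/223088 - 347/(-331004) = 40362*(1/223088) - 347*(-1/331004) = 20181/111544 + 347/331004 = 1679674373/9230377544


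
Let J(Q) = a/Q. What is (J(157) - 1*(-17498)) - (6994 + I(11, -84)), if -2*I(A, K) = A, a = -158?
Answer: 3299667/314 ≈ 10509.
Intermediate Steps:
I(A, K) = -A/2
J(Q) = -158/Q
(J(157) - 1*(-17498)) - (6994 + I(11, -84)) = (-158/157 - 1*(-17498)) - (6994 - 1/2*11) = (-158*1/157 + 17498) - (6994 - 11/2) = (-158/157 + 17498) - 1*13977/2 = 2747028/157 - 13977/2 = 3299667/314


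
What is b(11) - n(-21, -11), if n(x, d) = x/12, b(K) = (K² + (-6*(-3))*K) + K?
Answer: 1327/4 ≈ 331.75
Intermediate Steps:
b(K) = K² + 19*K (b(K) = (K² + 18*K) + K = K² + 19*K)
n(x, d) = x/12 (n(x, d) = x*(1/12) = x/12)
b(11) - n(-21, -11) = 11*(19 + 11) - (-21)/12 = 11*30 - 1*(-7/4) = 330 + 7/4 = 1327/4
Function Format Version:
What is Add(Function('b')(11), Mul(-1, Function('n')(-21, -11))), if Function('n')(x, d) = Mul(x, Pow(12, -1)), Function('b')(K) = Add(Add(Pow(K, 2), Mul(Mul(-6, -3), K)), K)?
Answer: Rational(1327, 4) ≈ 331.75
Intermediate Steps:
Function('b')(K) = Add(Pow(K, 2), Mul(19, K)) (Function('b')(K) = Add(Add(Pow(K, 2), Mul(18, K)), K) = Add(Pow(K, 2), Mul(19, K)))
Function('n')(x, d) = Mul(Rational(1, 12), x) (Function('n')(x, d) = Mul(x, Rational(1, 12)) = Mul(Rational(1, 12), x))
Add(Function('b')(11), Mul(-1, Function('n')(-21, -11))) = Add(Mul(11, Add(19, 11)), Mul(-1, Mul(Rational(1, 12), -21))) = Add(Mul(11, 30), Mul(-1, Rational(-7, 4))) = Add(330, Rational(7, 4)) = Rational(1327, 4)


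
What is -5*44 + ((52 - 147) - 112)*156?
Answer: -32512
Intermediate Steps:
-5*44 + ((52 - 147) - 112)*156 = -220 + (-95 - 112)*156 = -220 - 207*156 = -220 - 32292 = -32512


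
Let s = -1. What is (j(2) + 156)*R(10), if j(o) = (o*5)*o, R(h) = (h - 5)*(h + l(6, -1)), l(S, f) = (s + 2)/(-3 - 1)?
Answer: 8580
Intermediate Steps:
l(S, f) = -¼ (l(S, f) = (-1 + 2)/(-3 - 1) = 1/(-4) = 1*(-¼) = -¼)
R(h) = (-5 + h)*(-¼ + h) (R(h) = (h - 5)*(h - ¼) = (-5 + h)*(-¼ + h))
j(o) = 5*o² (j(o) = (5*o)*o = 5*o²)
(j(2) + 156)*R(10) = (5*2² + 156)*(5/4 + 10² - 21/4*10) = (5*4 + 156)*(5/4 + 100 - 105/2) = (20 + 156)*(195/4) = 176*(195/4) = 8580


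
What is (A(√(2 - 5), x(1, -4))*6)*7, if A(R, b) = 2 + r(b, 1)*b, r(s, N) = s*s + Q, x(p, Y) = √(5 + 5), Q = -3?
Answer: 84 + 294*√10 ≈ 1013.7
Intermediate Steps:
x(p, Y) = √10
r(s, N) = -3 + s² (r(s, N) = s*s - 3 = s² - 3 = -3 + s²)
A(R, b) = 2 + b*(-3 + b²) (A(R, b) = 2 + (-3 + b²)*b = 2 + b*(-3 + b²))
(A(√(2 - 5), x(1, -4))*6)*7 = ((2 + √10*(-3 + (√10)²))*6)*7 = ((2 + √10*(-3 + 10))*6)*7 = ((2 + √10*7)*6)*7 = ((2 + 7*√10)*6)*7 = (12 + 42*√10)*7 = 84 + 294*√10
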